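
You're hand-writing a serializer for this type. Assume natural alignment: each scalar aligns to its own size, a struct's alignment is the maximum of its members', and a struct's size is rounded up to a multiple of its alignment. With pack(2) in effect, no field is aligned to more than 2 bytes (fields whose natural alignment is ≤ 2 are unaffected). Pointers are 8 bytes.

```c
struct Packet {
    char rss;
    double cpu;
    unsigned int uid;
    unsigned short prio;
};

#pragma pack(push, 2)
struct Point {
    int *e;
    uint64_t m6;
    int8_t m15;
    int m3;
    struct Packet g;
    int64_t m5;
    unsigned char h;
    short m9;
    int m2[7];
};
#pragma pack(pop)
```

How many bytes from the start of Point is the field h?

Packet: 0..1  rss  (1B, 1-aligned); 1..8  -- padding (7B); 8..16  cpu  (8B, 8-aligned); 16..20  uid  (4B, 4-aligned); 20..22  prio  (2B, 2-aligned); 22..24  -- tail padding (2B); sizeof = 24, alignof = 8
0..8  e  (8B, 2-aligned)
8..16  m6  (8B, 2-aligned)
16..17  m15  (1B, 1-aligned)
17..18  -- padding (1B)
18..22  m3  (4B, 2-aligned)
22..46  g  (24B, 2-aligned)
46..54  m5  (8B, 2-aligned)
54..55  h  (1B, 1-aligned)

54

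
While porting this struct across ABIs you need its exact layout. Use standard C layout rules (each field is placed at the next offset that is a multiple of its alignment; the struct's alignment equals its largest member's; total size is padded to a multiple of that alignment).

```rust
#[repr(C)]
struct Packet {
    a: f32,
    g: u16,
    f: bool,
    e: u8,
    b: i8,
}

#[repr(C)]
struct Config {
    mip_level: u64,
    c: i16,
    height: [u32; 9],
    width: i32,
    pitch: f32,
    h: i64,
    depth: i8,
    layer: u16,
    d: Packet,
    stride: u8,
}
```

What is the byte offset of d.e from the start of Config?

Packet: 0..4  a  (4B, 4-aligned); 4..6  g  (2B, 2-aligned); 6..7  f  (1B, 1-aligned); 7..8  e  (1B, 1-aligned); 8..9  b  (1B, 1-aligned); 9..12  -- tail padding (3B); sizeof = 12, alignof = 4
0..8  mip_level  (8B, 8-aligned)
8..10  c  (2B, 2-aligned)
10..12  -- padding (2B)
12..48  height  (36B, 4-aligned)
48..52  width  (4B, 4-aligned)
52..56  pitch  (4B, 4-aligned)
56..64  h  (8B, 8-aligned)
64..65  depth  (1B, 1-aligned)
65..66  -- padding (1B)
66..68  layer  (2B, 2-aligned)
68..80  d  (12B, 4-aligned)
within Packet: e at 7
68 + 7 = 75

75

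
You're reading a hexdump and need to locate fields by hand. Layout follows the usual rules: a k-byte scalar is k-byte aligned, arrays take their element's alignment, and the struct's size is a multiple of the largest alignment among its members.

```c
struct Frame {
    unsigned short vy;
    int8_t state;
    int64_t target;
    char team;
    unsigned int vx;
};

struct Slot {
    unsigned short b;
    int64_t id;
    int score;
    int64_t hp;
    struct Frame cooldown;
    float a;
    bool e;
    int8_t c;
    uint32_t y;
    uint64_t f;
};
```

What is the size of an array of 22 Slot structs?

Frame: @0: vy [2B, align 2] → 2; @2: state [1B, align 1] → 3; +5 pad (align 8); @8: target [8B, align 8] → 16; @16: team [1B, align 1] → 17; +3 pad (align 4); @20: vx [4B, align 4] → 24; size 24, align 8
@0: b [2B, align 2] → 2
+6 pad (align 8)
@8: id [8B, align 8] → 16
@16: score [4B, align 4] → 20
+4 pad (align 8)
@24: hp [8B, align 8] → 32
@32: cooldown [24B, align 8] → 56
@56: a [4B, align 4] → 60
@60: e [1B, align 1] → 61
@61: c [1B, align 1] → 62
+2 pad (align 4)
@64: y [4B, align 4] → 68
+4 pad (align 8)
@72: f [8B, align 8] → 80
size 80, align 8
array of 22: 22 × 80 = 1760

1760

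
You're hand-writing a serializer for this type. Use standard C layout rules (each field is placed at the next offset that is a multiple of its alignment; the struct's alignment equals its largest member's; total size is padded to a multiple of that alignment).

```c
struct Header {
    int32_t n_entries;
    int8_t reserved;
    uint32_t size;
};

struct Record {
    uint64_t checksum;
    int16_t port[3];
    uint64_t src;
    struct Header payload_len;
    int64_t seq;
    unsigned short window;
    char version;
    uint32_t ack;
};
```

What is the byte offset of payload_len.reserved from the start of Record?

Header: 0..4  n_entries  (4B, 4-aligned); 4..5  reserved  (1B, 1-aligned); 5..8  -- padding (3B); 8..12  size  (4B, 4-aligned); sizeof = 12, alignof = 4
0..8  checksum  (8B, 8-aligned)
8..14  port  (6B, 2-aligned)
14..16  -- padding (2B)
16..24  src  (8B, 8-aligned)
24..36  payload_len  (12B, 4-aligned)
within Header: reserved at 4
24 + 4 = 28

28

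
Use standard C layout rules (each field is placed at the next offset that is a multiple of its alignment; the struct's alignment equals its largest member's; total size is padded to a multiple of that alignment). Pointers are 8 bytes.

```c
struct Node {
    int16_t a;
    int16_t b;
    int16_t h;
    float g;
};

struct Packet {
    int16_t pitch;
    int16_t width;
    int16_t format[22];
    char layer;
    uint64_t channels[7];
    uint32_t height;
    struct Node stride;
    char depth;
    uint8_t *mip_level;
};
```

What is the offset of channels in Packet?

56

Node: @0: a [2B, align 2] → 2; @2: b [2B, align 2] → 4; @4: h [2B, align 2] → 6; +2 pad (align 4); @8: g [4B, align 4] → 12; size 12, align 4
@0: pitch [2B, align 2] → 2
@2: width [2B, align 2] → 4
@4: format [44B, align 2] → 48
@48: layer [1B, align 1] → 49
+7 pad (align 8)
@56: channels [56B, align 8] → 112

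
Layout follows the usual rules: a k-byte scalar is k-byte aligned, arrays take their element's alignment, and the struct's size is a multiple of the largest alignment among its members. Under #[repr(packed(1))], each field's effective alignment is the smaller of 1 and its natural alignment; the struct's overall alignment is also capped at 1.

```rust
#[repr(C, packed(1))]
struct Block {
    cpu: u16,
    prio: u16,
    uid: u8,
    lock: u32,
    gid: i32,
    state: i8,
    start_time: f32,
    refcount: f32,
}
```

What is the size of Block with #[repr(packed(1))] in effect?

22

0..2  cpu  (2B, 1-aligned)
2..4  prio  (2B, 1-aligned)
4..5  uid  (1B, 1-aligned)
5..9  lock  (4B, 1-aligned)
9..13  gid  (4B, 1-aligned)
13..14  state  (1B, 1-aligned)
14..18  start_time  (4B, 1-aligned)
18..22  refcount  (4B, 1-aligned)
sizeof = 22, alignof = 1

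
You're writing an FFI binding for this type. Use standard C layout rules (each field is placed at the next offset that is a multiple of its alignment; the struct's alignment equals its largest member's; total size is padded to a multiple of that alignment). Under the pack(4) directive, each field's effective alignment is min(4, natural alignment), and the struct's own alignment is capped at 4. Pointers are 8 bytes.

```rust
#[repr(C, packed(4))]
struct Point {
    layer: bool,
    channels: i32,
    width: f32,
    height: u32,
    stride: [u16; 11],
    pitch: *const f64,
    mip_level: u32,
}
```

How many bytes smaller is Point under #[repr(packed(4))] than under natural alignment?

4

natural layout:
  0..1  layer  (1B, 1-aligned)
  1..4  -- padding (3B)
  4..8  channels  (4B, 4-aligned)
  8..12  width  (4B, 4-aligned)
  12..16  height  (4B, 4-aligned)
  16..38  stride  (22B, 2-aligned)
  38..40  -- padding (2B)
  40..48  pitch  (8B, 8-aligned)
  48..52  mip_level  (4B, 4-aligned)
  52..56  -- tail padding (4B)
  sizeof = 56, alignof = 8
packed(4) layout:
  0..1  layer  (1B, 1-aligned)
  1..4  -- padding (3B)
  4..8  channels  (4B, 4-aligned)
  8..12  width  (4B, 4-aligned)
  12..16  height  (4B, 4-aligned)
  16..38  stride  (22B, 2-aligned)
  38..40  -- padding (2B)
  40..48  pitch  (8B, 4-aligned)
  48..52  mip_level  (4B, 4-aligned)
  sizeof = 52, alignof = 4
56 − 52 = 4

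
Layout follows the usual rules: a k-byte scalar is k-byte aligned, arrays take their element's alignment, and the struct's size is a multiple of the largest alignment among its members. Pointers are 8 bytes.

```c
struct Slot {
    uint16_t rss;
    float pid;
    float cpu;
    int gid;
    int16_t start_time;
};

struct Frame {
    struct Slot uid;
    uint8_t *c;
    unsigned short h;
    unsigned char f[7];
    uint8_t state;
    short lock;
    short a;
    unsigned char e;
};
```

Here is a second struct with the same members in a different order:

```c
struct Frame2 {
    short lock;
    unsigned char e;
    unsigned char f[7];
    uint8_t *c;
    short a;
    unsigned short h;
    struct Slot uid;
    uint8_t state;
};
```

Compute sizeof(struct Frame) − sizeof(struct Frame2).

Slot: 0..2  rss  (2B, 2-aligned); 2..4  -- padding (2B); 4..8  pid  (4B, 4-aligned); 8..12  cpu  (4B, 4-aligned); 12..16  gid  (4B, 4-aligned); 16..18  start_time  (2B, 2-aligned); 18..20  -- tail padding (2B); sizeof = 20, alignof = 4
0..20  uid  (20B, 4-aligned)
20..24  -- padding (4B)
24..32  c  (8B, 8-aligned)
32..34  h  (2B, 2-aligned)
34..41  f  (7B, 1-aligned)
41..42  state  (1B, 1-aligned)
42..44  lock  (2B, 2-aligned)
44..46  a  (2B, 2-aligned)
46..47  e  (1B, 1-aligned)
47..48  -- tail padding (1B)
sizeof = 48, alignof = 8
— Frame2 —
0..2  lock  (2B, 2-aligned)
2..3  e  (1B, 1-aligned)
3..10  f  (7B, 1-aligned)
10..16  -- padding (6B)
16..24  c  (8B, 8-aligned)
24..26  a  (2B, 2-aligned)
26..28  h  (2B, 2-aligned)
28..48  uid  (20B, 4-aligned)
48..49  state  (1B, 1-aligned)
49..56  -- tail padding (7B)
sizeof = 56, alignof = 8
48 − 56 = -8

-8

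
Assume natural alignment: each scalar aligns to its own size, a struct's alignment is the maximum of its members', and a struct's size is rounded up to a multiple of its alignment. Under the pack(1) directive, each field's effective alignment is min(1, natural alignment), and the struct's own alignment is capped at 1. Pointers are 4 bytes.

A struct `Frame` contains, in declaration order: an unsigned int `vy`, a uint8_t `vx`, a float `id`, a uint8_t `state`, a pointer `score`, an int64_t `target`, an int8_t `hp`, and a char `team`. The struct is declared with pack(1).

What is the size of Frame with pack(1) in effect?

vy at 0 (size 4, align 1) → ends 4
vx at 4 (size 1, align 1) → ends 5
id at 5 (size 4, align 1) → ends 9
state at 9 (size 1, align 1) → ends 10
score at 10 (size 4, align 1) → ends 14
target at 14 (size 8, align 1) → ends 22
hp at 22 (size 1, align 1) → ends 23
team at 23 (size 1, align 1) → ends 24
total 24 bytes, alignment 1

24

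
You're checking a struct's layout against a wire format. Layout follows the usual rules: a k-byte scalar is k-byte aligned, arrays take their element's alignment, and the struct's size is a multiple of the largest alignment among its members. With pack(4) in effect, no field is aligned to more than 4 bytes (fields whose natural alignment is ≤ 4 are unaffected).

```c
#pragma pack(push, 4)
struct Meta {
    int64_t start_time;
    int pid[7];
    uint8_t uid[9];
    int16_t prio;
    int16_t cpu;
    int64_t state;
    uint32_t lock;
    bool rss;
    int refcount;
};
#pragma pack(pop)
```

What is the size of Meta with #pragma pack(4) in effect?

72

start_time at 0 (size 8, align 4) → ends 8
pid at 8 (size 28, align 4) → ends 36
uid at 36 (size 9, align 1) → ends 45
pad 1 to align 2 for prio
prio at 46 (size 2, align 2) → ends 48
cpu at 48 (size 2, align 2) → ends 50
pad 2 to align 4 for state
state at 52 (size 8, align 4) → ends 60
lock at 60 (size 4, align 4) → ends 64
rss at 64 (size 1, align 1) → ends 65
pad 3 to align 4 for refcount
refcount at 68 (size 4, align 4) → ends 72
total 72 bytes, alignment 4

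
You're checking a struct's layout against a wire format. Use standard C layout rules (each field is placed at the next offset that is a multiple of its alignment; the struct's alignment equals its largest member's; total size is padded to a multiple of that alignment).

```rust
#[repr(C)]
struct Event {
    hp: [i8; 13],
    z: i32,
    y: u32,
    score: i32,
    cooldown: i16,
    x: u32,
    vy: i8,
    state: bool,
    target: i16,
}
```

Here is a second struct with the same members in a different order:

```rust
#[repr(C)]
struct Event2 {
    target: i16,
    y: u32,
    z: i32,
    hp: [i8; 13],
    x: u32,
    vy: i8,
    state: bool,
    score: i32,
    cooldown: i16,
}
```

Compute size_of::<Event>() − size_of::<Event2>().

@0: hp [13B, align 1] → 13
+3 pad (align 4)
@16: z [4B, align 4] → 20
@20: y [4B, align 4] → 24
@24: score [4B, align 4] → 28
@28: cooldown [2B, align 2] → 30
+2 pad (align 4)
@32: x [4B, align 4] → 36
@36: vy [1B, align 1] → 37
@37: state [1B, align 1] → 38
@38: target [2B, align 2] → 40
size 40, align 4
— Event2 —
@0: target [2B, align 2] → 2
+2 pad (align 4)
@4: y [4B, align 4] → 8
@8: z [4B, align 4] → 12
@12: hp [13B, align 1] → 25
+3 pad (align 4)
@28: x [4B, align 4] → 32
@32: vy [1B, align 1] → 33
@33: state [1B, align 1] → 34
+2 pad (align 4)
@36: score [4B, align 4] → 40
@40: cooldown [2B, align 2] → 42
+2 tail pad (align 4)
size 44, align 4
40 − 44 = -4

-4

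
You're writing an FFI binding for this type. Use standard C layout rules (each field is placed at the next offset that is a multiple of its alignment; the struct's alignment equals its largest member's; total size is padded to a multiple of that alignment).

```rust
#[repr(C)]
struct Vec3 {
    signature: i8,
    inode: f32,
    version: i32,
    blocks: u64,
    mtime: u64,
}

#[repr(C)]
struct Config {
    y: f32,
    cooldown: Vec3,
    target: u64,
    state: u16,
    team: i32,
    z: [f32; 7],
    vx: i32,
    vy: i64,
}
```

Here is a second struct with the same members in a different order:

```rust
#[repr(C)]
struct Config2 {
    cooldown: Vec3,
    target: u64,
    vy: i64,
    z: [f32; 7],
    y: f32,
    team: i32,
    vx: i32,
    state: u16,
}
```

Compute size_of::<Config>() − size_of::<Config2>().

0

Vec3: 0..1  signature  (1B, 1-aligned); 1..4  -- padding (3B); 4..8  inode  (4B, 4-aligned); 8..12  version  (4B, 4-aligned); 12..16  -- padding (4B); 16..24  blocks  (8B, 8-aligned); 24..32  mtime  (8B, 8-aligned); sizeof = 32, alignof = 8
0..4  y  (4B, 4-aligned)
4..8  -- padding (4B)
8..40  cooldown  (32B, 8-aligned)
40..48  target  (8B, 8-aligned)
48..50  state  (2B, 2-aligned)
50..52  -- padding (2B)
52..56  team  (4B, 4-aligned)
56..84  z  (28B, 4-aligned)
84..88  vx  (4B, 4-aligned)
88..96  vy  (8B, 8-aligned)
sizeof = 96, alignof = 8
— Config2 —
0..32  cooldown  (32B, 8-aligned)
32..40  target  (8B, 8-aligned)
40..48  vy  (8B, 8-aligned)
48..76  z  (28B, 4-aligned)
76..80  y  (4B, 4-aligned)
80..84  team  (4B, 4-aligned)
84..88  vx  (4B, 4-aligned)
88..90  state  (2B, 2-aligned)
90..96  -- tail padding (6B)
sizeof = 96, alignof = 8
96 − 96 = 0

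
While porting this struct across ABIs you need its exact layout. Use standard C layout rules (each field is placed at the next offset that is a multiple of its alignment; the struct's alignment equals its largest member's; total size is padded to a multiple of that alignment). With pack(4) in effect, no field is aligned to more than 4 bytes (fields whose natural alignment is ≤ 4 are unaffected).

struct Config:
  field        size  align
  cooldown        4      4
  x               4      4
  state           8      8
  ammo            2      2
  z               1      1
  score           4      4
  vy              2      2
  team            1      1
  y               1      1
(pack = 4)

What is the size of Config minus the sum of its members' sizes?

0..4  cooldown  (4B, 4-aligned)
4..8  x  (4B, 4-aligned)
8..16  state  (8B, 4-aligned)
16..18  ammo  (2B, 2-aligned)
18..19  z  (1B, 1-aligned)
19..20  -- padding (1B)
20..24  score  (4B, 4-aligned)
24..26  vy  (2B, 2-aligned)
26..27  team  (1B, 1-aligned)
27..28  y  (1B, 1-aligned)
sizeof = 28, alignof = 4
data bytes 27, size 28 → padding 1

1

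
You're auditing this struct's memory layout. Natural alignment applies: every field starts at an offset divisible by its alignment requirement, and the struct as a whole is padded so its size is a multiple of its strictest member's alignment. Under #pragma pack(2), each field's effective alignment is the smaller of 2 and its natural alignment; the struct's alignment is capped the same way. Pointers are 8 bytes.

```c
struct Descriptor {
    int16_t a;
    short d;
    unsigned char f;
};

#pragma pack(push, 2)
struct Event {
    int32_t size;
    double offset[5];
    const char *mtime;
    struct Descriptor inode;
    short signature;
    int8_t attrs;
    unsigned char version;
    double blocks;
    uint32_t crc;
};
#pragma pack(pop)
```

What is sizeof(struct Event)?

74

Descriptor: @0: a [2B, align 2] → 2; @2: d [2B, align 2] → 4; @4: f [1B, align 1] → 5; +1 tail pad (align 2); size 6, align 2
@0: size [4B, align 2] → 4
@4: offset [40B, align 2] → 44
@44: mtime [8B, align 2] → 52
@52: inode [6B, align 2] → 58
@58: signature [2B, align 2] → 60
@60: attrs [1B, align 1] → 61
@61: version [1B, align 1] → 62
@62: blocks [8B, align 2] → 70
@70: crc [4B, align 2] → 74
size 74, align 2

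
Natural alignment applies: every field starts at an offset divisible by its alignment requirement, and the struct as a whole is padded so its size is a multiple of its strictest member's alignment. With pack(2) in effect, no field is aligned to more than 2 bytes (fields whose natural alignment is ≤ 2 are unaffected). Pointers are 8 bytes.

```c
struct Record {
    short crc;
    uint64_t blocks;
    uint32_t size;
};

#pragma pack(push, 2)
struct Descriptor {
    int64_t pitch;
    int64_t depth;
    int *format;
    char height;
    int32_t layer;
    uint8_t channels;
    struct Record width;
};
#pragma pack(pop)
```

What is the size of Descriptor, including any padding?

56

Record: @0: crc [2B, align 2] → 2; +6 pad (align 8); @8: blocks [8B, align 8] → 16; @16: size [4B, align 4] → 20; +4 tail pad (align 8); size 24, align 8
@0: pitch [8B, align 2] → 8
@8: depth [8B, align 2] → 16
@16: format [8B, align 2] → 24
@24: height [1B, align 1] → 25
+1 pad (align 2)
@26: layer [4B, align 2] → 30
@30: channels [1B, align 1] → 31
+1 pad (align 2)
@32: width [24B, align 2] → 56
size 56, align 2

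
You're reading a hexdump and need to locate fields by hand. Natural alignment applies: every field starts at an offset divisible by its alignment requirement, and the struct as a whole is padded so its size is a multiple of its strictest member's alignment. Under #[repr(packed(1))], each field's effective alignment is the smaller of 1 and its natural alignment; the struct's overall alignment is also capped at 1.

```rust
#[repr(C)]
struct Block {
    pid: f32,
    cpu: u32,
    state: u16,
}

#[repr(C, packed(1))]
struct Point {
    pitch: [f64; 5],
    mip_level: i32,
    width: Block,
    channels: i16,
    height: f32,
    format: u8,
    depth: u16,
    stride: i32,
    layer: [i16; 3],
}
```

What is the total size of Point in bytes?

Block: @0: pid [4B, align 4] → 4; @4: cpu [4B, align 4] → 8; @8: state [2B, align 2] → 10; +2 tail pad (align 4); size 12, align 4
@0: pitch [40B, align 1] → 40
@40: mip_level [4B, align 1] → 44
@44: width [12B, align 1] → 56
@56: channels [2B, align 1] → 58
@58: height [4B, align 1] → 62
@62: format [1B, align 1] → 63
@63: depth [2B, align 1] → 65
@65: stride [4B, align 1] → 69
@69: layer [6B, align 1] → 75
size 75, align 1

75 bytes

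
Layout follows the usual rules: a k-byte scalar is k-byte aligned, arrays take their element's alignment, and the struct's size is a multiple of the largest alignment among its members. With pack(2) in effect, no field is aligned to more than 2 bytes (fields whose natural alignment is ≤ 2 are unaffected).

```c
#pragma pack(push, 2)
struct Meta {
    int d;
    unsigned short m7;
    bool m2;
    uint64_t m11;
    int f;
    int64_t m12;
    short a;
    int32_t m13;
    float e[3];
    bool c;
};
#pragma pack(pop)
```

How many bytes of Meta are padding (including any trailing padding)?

2

0..4  d  (4B, 2-aligned)
4..6  m7  (2B, 2-aligned)
6..7  m2  (1B, 1-aligned)
7..8  -- padding (1B)
8..16  m11  (8B, 2-aligned)
16..20  f  (4B, 2-aligned)
20..28  m12  (8B, 2-aligned)
28..30  a  (2B, 2-aligned)
30..34  m13  (4B, 2-aligned)
34..46  e  (12B, 2-aligned)
46..47  c  (1B, 1-aligned)
47..48  -- tail padding (1B)
sizeof = 48, alignof = 2
data bytes 46, size 48 → padding 2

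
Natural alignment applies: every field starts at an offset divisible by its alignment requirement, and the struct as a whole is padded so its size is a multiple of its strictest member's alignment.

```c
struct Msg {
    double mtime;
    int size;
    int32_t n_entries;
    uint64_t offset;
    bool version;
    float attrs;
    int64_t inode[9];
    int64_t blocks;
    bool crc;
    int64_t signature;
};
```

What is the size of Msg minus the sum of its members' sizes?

mtime at 0 (size 8, align 8) → ends 8
size at 8 (size 4, align 4) → ends 12
n_entries at 12 (size 4, align 4) → ends 16
offset at 16 (size 8, align 8) → ends 24
version at 24 (size 1, align 1) → ends 25
pad 3 to align 4 for attrs
attrs at 28 (size 4, align 4) → ends 32
inode at 32 (size 72, align 8) → ends 104
blocks at 104 (size 8, align 8) → ends 112
crc at 112 (size 1, align 1) → ends 113
pad 7 to align 8 for signature
signature at 120 (size 8, align 8) → ends 128
total 128 bytes, alignment 8
data bytes 118, size 128 → padding 10

10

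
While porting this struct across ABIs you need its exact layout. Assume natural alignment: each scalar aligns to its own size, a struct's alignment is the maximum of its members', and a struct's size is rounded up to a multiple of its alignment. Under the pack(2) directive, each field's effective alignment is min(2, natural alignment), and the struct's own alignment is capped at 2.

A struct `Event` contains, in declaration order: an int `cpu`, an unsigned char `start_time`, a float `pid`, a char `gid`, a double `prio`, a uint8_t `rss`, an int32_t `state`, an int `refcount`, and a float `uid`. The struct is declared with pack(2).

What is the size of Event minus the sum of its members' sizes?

cpu at 0 (size 4, align 2) → ends 4
start_time at 4 (size 1, align 1) → ends 5
pad 1 to align 2 for pid
pid at 6 (size 4, align 2) → ends 10
gid at 10 (size 1, align 1) → ends 11
pad 1 to align 2 for prio
prio at 12 (size 8, align 2) → ends 20
rss at 20 (size 1, align 1) → ends 21
pad 1 to align 2 for state
state at 22 (size 4, align 2) → ends 26
refcount at 26 (size 4, align 2) → ends 30
uid at 30 (size 4, align 2) → ends 34
total 34 bytes, alignment 2
data bytes 31, size 34 → padding 3

3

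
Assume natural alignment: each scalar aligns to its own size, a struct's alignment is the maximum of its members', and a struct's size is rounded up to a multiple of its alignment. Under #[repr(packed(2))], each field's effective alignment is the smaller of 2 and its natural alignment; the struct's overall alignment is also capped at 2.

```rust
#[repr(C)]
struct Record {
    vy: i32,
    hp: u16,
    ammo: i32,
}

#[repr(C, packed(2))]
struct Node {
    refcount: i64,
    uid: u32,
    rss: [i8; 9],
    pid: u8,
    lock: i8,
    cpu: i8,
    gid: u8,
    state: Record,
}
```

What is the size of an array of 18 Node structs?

Record: vy at 0 (size 4, align 4) → ends 4; hp at 4 (size 2, align 2) → ends 6; pad 2 to align 4 for ammo; ammo at 8 (size 4, align 4) → ends 12; total 12 bytes, alignment 4
refcount at 0 (size 8, align 2) → ends 8
uid at 8 (size 4, align 2) → ends 12
rss at 12 (size 9, align 1) → ends 21
pid at 21 (size 1, align 1) → ends 22
lock at 22 (size 1, align 1) → ends 23
cpu at 23 (size 1, align 1) → ends 24
gid at 24 (size 1, align 1) → ends 25
pad 1 to align 2 for state
state at 26 (size 12, align 2) → ends 38
total 38 bytes, alignment 2
array of 18: 18 × 38 = 684

684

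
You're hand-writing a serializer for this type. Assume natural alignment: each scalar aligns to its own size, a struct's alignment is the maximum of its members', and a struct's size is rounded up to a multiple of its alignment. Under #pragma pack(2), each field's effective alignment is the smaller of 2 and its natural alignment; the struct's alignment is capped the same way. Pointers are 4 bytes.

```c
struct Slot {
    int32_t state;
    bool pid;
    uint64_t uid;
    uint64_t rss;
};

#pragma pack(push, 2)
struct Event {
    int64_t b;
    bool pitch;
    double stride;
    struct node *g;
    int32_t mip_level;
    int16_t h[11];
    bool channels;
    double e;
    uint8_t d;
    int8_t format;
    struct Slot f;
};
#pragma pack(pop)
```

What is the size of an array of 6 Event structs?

Slot: @0: state [4B, align 4] → 4; @4: pid [1B, align 1] → 5; +3 pad (align 8); @8: uid [8B, align 8] → 16; @16: rss [8B, align 8] → 24; size 24, align 8
@0: b [8B, align 2] → 8
@8: pitch [1B, align 1] → 9
+1 pad (align 2)
@10: stride [8B, align 2] → 18
@18: g [4B, align 2] → 22
@22: mip_level [4B, align 2] → 26
@26: h [22B, align 2] → 48
@48: channels [1B, align 1] → 49
+1 pad (align 2)
@50: e [8B, align 2] → 58
@58: d [1B, align 1] → 59
@59: format [1B, align 1] → 60
@60: f [24B, align 2] → 84
size 84, align 2
array of 6: 6 × 84 = 504

504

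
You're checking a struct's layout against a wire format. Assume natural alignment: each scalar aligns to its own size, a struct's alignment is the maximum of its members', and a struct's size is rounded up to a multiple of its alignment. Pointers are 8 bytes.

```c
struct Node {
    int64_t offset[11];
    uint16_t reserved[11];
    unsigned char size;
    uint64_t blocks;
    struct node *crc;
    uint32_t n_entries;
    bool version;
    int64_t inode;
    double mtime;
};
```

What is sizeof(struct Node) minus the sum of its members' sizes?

4

@0: offset [88B, align 8] → 88
@88: reserved [22B, align 2] → 110
@110: size [1B, align 1] → 111
+1 pad (align 8)
@112: blocks [8B, align 8] → 120
@120: crc [8B, align 8] → 128
@128: n_entries [4B, align 4] → 132
@132: version [1B, align 1] → 133
+3 pad (align 8)
@136: inode [8B, align 8] → 144
@144: mtime [8B, align 8] → 152
size 152, align 8
data bytes 148, size 152 → padding 4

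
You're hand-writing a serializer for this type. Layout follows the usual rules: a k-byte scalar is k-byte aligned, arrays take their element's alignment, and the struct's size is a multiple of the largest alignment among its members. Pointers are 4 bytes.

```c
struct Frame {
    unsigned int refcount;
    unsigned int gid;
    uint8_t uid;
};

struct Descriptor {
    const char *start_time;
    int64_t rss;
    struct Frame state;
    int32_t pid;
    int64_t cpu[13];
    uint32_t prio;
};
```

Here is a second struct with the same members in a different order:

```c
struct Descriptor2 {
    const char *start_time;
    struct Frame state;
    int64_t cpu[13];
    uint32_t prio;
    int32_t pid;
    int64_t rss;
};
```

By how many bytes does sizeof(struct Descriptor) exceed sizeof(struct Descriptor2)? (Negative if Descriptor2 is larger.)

Frame: @0: refcount [4B, align 4] → 4; @4: gid [4B, align 4] → 8; @8: uid [1B, align 1] → 9; +3 tail pad (align 4); size 12, align 4
@0: start_time [4B, align 4] → 4
+4 pad (align 8)
@8: rss [8B, align 8] → 16
@16: state [12B, align 4] → 28
@28: pid [4B, align 4] → 32
@32: cpu [104B, align 8] → 136
@136: prio [4B, align 4] → 140
+4 tail pad (align 8)
size 144, align 8
— Descriptor2 —
@0: start_time [4B, align 4] → 4
@4: state [12B, align 4] → 16
@16: cpu [104B, align 8] → 120
@120: prio [4B, align 4] → 124
@124: pid [4B, align 4] → 128
@128: rss [8B, align 8] → 136
size 136, align 8
144 − 136 = 8

8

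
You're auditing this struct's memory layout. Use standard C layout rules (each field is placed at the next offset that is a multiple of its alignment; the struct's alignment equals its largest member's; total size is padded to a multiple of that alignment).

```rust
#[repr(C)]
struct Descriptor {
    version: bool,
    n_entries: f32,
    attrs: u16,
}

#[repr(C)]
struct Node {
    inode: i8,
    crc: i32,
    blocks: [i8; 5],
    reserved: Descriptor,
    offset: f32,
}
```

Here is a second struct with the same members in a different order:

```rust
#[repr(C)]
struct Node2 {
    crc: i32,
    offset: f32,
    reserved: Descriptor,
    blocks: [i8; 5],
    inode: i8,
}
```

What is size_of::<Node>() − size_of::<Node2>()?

4

Descriptor: @0: version [1B, align 1] → 1; +3 pad (align 4); @4: n_entries [4B, align 4] → 8; @8: attrs [2B, align 2] → 10; +2 tail pad (align 4); size 12, align 4
@0: inode [1B, align 1] → 1
+3 pad (align 4)
@4: crc [4B, align 4] → 8
@8: blocks [5B, align 1] → 13
+3 pad (align 4)
@16: reserved [12B, align 4] → 28
@28: offset [4B, align 4] → 32
size 32, align 4
— Node2 —
@0: crc [4B, align 4] → 4
@4: offset [4B, align 4] → 8
@8: reserved [12B, align 4] → 20
@20: blocks [5B, align 1] → 25
@25: inode [1B, align 1] → 26
+2 tail pad (align 4)
size 28, align 4
32 − 28 = 4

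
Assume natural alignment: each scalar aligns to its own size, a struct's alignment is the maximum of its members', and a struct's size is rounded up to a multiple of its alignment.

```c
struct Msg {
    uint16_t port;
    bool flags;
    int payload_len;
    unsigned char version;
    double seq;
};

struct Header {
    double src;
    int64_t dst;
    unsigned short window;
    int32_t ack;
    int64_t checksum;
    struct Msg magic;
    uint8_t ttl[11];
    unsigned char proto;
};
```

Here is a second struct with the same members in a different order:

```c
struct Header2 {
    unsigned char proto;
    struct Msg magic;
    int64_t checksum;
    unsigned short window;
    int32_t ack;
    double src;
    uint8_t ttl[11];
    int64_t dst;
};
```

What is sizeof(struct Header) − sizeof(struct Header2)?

Msg: @0: port [2B, align 2] → 2; @2: flags [1B, align 1] → 3; +1 pad (align 4); @4: payload_len [4B, align 4] → 8; @8: version [1B, align 1] → 9; +7 pad (align 8); @16: seq [8B, align 8] → 24; size 24, align 8
@0: src [8B, align 8] → 8
@8: dst [8B, align 8] → 16
@16: window [2B, align 2] → 18
+2 pad (align 4)
@20: ack [4B, align 4] → 24
@24: checksum [8B, align 8] → 32
@32: magic [24B, align 8] → 56
@56: ttl [11B, align 1] → 67
@67: proto [1B, align 1] → 68
+4 tail pad (align 8)
size 72, align 8
— Header2 —
@0: proto [1B, align 1] → 1
+7 pad (align 8)
@8: magic [24B, align 8] → 32
@32: checksum [8B, align 8] → 40
@40: window [2B, align 2] → 42
+2 pad (align 4)
@44: ack [4B, align 4] → 48
@48: src [8B, align 8] → 56
@56: ttl [11B, align 1] → 67
+5 pad (align 8)
@72: dst [8B, align 8] → 80
size 80, align 8
72 − 80 = -8

-8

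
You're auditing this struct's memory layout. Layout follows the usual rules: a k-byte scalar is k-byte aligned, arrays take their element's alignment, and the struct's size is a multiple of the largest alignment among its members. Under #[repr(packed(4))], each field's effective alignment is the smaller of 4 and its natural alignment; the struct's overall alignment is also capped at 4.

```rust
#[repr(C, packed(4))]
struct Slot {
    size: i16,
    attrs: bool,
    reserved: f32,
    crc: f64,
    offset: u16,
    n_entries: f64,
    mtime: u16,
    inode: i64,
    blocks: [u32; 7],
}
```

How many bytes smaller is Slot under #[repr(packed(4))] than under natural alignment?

natural layout:
  @0: size [2B, align 2] → 2
  @2: attrs [1B, align 1] → 3
  +1 pad (align 4)
  @4: reserved [4B, align 4] → 8
  @8: crc [8B, align 8] → 16
  @16: offset [2B, align 2] → 18
  +6 pad (align 8)
  @24: n_entries [8B, align 8] → 32
  @32: mtime [2B, align 2] → 34
  +6 pad (align 8)
  @40: inode [8B, align 8] → 48
  @48: blocks [28B, align 4] → 76
  +4 tail pad (align 8)
  size 80, align 8
packed(4) layout:
  @0: size [2B, align 2] → 2
  @2: attrs [1B, align 1] → 3
  +1 pad (align 4)
  @4: reserved [4B, align 4] → 8
  @8: crc [8B, align 4] → 16
  @16: offset [2B, align 2] → 18
  +2 pad (align 4)
  @20: n_entries [8B, align 4] → 28
  @28: mtime [2B, align 2] → 30
  +2 pad (align 4)
  @32: inode [8B, align 4] → 40
  @40: blocks [28B, align 4] → 68
  size 68, align 4
80 − 68 = 12

12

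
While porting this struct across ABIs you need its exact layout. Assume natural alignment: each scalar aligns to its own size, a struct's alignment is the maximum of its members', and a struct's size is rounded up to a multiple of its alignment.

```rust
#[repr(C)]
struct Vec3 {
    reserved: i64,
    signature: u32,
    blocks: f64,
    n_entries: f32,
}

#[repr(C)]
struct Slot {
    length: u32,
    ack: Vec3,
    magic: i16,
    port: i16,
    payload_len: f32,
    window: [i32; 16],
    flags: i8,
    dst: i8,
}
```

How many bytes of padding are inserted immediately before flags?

0

Vec3: 0..8  reserved  (8B, 8-aligned); 8..12  signature  (4B, 4-aligned); 12..16  -- padding (4B); 16..24  blocks  (8B, 8-aligned); 24..28  n_entries  (4B, 4-aligned); 28..32  -- tail padding (4B); sizeof = 32, alignof = 8
0..4  length  (4B, 4-aligned)
4..8  -- padding (4B)
8..40  ack  (32B, 8-aligned)
40..42  magic  (2B, 2-aligned)
42..44  port  (2B, 2-aligned)
44..48  payload_len  (4B, 4-aligned)
48..112  window  (64B, 4-aligned)
112..113  flags  (1B, 1-aligned)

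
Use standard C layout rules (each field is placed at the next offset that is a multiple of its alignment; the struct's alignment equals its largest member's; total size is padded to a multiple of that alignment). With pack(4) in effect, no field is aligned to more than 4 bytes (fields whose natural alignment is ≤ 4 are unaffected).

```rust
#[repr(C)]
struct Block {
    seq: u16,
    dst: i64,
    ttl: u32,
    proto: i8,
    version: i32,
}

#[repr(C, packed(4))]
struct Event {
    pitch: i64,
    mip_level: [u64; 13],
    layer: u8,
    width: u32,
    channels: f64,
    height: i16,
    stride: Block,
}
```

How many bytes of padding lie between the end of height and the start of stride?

2

Block: 0..2  seq  (2B, 2-aligned); 2..8  -- padding (6B); 8..16  dst  (8B, 8-aligned); 16..20  ttl  (4B, 4-aligned); 20..21  proto  (1B, 1-aligned); 21..24  -- padding (3B); 24..28  version  (4B, 4-aligned); 28..32  -- tail padding (4B); sizeof = 32, alignof = 8
0..8  pitch  (8B, 4-aligned)
8..112  mip_level  (104B, 4-aligned)
112..113  layer  (1B, 1-aligned)
113..116  -- padding (3B)
116..120  width  (4B, 4-aligned)
120..128  channels  (8B, 4-aligned)
128..130  height  (2B, 2-aligned)
130..132  -- padding (2B)
132..164  stride  (32B, 4-aligned)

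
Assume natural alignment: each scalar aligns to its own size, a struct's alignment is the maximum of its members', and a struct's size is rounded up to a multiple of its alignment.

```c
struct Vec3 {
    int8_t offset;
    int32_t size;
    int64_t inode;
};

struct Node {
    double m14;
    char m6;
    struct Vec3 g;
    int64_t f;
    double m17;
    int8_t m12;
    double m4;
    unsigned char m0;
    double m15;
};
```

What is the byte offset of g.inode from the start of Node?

24

Vec3: offset at 0 (size 1, align 1) → ends 1; pad 3 to align 4 for size; size at 4 (size 4, align 4) → ends 8; inode at 8 (size 8, align 8) → ends 16; total 16 bytes, alignment 8
m14 at 0 (size 8, align 8) → ends 8
m6 at 8 (size 1, align 1) → ends 9
pad 7 to align 8 for g
g at 16 (size 16, align 8) → ends 32
within Vec3: inode at 8
16 + 8 = 24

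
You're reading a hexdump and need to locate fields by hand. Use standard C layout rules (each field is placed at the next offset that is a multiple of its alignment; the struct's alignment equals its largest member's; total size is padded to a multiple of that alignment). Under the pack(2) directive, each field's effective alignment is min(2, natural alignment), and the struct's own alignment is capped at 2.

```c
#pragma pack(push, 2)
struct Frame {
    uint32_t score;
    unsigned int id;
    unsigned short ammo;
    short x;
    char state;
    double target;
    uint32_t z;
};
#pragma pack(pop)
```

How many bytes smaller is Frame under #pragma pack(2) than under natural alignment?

natural layout:
  0..4  score  (4B, 4-aligned)
  4..8  id  (4B, 4-aligned)
  8..10  ammo  (2B, 2-aligned)
  10..12  x  (2B, 2-aligned)
  12..13  state  (1B, 1-aligned)
  13..16  -- padding (3B)
  16..24  target  (8B, 8-aligned)
  24..28  z  (4B, 4-aligned)
  28..32  -- tail padding (4B)
  sizeof = 32, alignof = 8
packed(2) layout:
  0..4  score  (4B, 2-aligned)
  4..8  id  (4B, 2-aligned)
  8..10  ammo  (2B, 2-aligned)
  10..12  x  (2B, 2-aligned)
  12..13  state  (1B, 1-aligned)
  13..14  -- padding (1B)
  14..22  target  (8B, 2-aligned)
  22..26  z  (4B, 2-aligned)
  sizeof = 26, alignof = 2
32 − 26 = 6

6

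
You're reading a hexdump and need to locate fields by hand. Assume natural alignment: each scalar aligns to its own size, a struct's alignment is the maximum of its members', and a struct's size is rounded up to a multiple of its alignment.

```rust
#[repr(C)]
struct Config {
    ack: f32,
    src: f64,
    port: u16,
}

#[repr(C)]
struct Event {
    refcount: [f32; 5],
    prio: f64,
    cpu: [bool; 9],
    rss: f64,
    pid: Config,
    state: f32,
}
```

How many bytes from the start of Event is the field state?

80

Config: 0..4  ack  (4B, 4-aligned); 4..8  -- padding (4B); 8..16  src  (8B, 8-aligned); 16..18  port  (2B, 2-aligned); 18..24  -- tail padding (6B); sizeof = 24, alignof = 8
0..20  refcount  (20B, 4-aligned)
20..24  -- padding (4B)
24..32  prio  (8B, 8-aligned)
32..41  cpu  (9B, 1-aligned)
41..48  -- padding (7B)
48..56  rss  (8B, 8-aligned)
56..80  pid  (24B, 8-aligned)
80..84  state  (4B, 4-aligned)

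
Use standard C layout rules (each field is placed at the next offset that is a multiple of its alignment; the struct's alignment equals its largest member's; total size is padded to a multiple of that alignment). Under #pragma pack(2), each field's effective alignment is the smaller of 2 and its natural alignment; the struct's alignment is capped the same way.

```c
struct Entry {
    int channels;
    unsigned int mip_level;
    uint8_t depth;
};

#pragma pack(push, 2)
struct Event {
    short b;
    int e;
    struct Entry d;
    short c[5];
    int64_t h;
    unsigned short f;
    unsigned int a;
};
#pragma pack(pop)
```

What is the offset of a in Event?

38

Entry: channels at 0 (size 4, align 4) → ends 4; mip_level at 4 (size 4, align 4) → ends 8; depth at 8 (size 1, align 1) → ends 9; tail pad 3 to reach multiple of 4; total 12 bytes, alignment 4
b at 0 (size 2, align 2) → ends 2
e at 2 (size 4, align 2) → ends 6
d at 6 (size 12, align 2) → ends 18
c at 18 (size 10, align 2) → ends 28
h at 28 (size 8, align 2) → ends 36
f at 36 (size 2, align 2) → ends 38
a at 38 (size 4, align 2) → ends 42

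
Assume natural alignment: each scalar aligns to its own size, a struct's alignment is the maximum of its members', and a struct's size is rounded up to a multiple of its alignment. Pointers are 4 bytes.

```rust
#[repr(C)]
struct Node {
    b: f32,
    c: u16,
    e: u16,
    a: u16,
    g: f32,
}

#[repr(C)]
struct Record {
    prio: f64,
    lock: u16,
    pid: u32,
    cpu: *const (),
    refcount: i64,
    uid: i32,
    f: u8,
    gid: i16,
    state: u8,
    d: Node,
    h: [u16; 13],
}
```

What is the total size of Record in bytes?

88

Node: @0: b [4B, align 4] → 4; @4: c [2B, align 2] → 6; @6: e [2B, align 2] → 8; @8: a [2B, align 2] → 10; +2 pad (align 4); @12: g [4B, align 4] → 16; size 16, align 4
@0: prio [8B, align 8] → 8
@8: lock [2B, align 2] → 10
+2 pad (align 4)
@12: pid [4B, align 4] → 16
@16: cpu [4B, align 4] → 20
+4 pad (align 8)
@24: refcount [8B, align 8] → 32
@32: uid [4B, align 4] → 36
@36: f [1B, align 1] → 37
+1 pad (align 2)
@38: gid [2B, align 2] → 40
@40: state [1B, align 1] → 41
+3 pad (align 4)
@44: d [16B, align 4] → 60
@60: h [26B, align 2] → 86
+2 tail pad (align 8)
size 88, align 8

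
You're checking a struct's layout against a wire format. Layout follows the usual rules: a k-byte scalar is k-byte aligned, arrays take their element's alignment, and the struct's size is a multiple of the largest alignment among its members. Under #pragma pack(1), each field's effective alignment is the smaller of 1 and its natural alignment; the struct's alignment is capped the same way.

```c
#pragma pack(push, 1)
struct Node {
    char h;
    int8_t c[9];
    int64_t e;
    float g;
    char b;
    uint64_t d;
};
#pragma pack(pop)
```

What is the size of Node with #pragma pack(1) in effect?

@0: h [1B, align 1] → 1
@1: c [9B, align 1] → 10
@10: e [8B, align 1] → 18
@18: g [4B, align 1] → 22
@22: b [1B, align 1] → 23
@23: d [8B, align 1] → 31
size 31, align 1

31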